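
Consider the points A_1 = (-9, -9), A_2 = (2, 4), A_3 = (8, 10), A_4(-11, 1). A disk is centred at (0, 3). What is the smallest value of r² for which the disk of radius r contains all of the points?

The required radius is the distance from (0, 3) to the farthest point.
Squared distances: 225, 5, 113, 125.
Maximum is 225, attained at A_1.

225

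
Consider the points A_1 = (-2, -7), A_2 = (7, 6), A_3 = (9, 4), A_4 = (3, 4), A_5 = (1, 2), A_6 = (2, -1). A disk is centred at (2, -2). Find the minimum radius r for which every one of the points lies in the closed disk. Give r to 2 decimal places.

9.43

The required radius is the distance from (2, -2) to the farthest point.
Squared distances: 41, 89, 85, 37, 17, 1.
Maximum is 89, attained at A_2.
r = √89 ≈ 9.43.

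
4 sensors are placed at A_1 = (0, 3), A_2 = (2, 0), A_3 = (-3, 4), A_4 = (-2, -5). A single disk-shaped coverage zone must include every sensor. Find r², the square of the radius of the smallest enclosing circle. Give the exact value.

The minimum enclosing circle of a finite set is fixed by two of the points (as a diameter) or three (as a circumcircle).
The farthest pair is A_3–A_4 with squared distance 82. The circle on this segment as diameter has centre (-2.5, -0.5) and r² = 82/4 = 20.5.
Check A_1: distance² to centre = 18.5 ≤ 20.5, so it lies inside.
All remaining points lie in this disk, and no smaller disk contains both endpoints, so this is the minimum enclosing circle.

20.5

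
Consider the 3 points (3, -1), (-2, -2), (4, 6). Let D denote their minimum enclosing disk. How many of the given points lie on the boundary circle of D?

2

Call the three points A, B, C in the order given.
Side lengths²: AB² = 26, AC² = 50, BC² = 100.
Since BC² = 100 ≥ 50 + 26 = 76, the angle opposite BC is not acute, so the smallest enclosing circle has BC as diameter.
Centre = midpoint of BC = (1, 2), r² = 100/4 = 25.
The points at distance exactly r from the centre are (-2, -2), (4, 6) — 2 points.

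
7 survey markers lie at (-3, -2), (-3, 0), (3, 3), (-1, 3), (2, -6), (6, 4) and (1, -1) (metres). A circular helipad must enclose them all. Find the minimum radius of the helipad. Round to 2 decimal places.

5.65

A smallest enclosing disk is always determined by at most three of the input points on its boundary.
The minimum enclosing circle is determined by three boundary points: (-3, -2), (2, -6), (6, 4).
Their circumcentre is (53/22, -4/11) with r² = 15457/484.
The farthest remaining point (-3, 0) is at distance² 14225/484 ≤ 15457/484.
r = √(15457/484) ≈ 5.65.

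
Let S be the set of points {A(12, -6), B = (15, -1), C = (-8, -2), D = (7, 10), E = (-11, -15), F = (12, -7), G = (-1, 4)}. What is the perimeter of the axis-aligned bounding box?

Width = max x − min x = 15 − (-11) = 26.
Height = max y − min y = 10 − (-15) = 25.
Perimeter = 2(26 + 25) = 102.

102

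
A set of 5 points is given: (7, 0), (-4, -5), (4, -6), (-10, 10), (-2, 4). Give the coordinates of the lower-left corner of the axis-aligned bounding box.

x-range [-10, 7], y-range [-6, 10].
The lower-left corner is (-10, -6).

(-10, -6)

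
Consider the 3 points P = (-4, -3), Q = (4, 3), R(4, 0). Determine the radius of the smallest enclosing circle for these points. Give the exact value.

5

Side lengths²: PQ² = 100, PR² = 73, QR² = 9.
Since PQ² = 100 ≥ 73 + 9 = 82, the angle opposite PQ is not acute, so the smallest enclosing circle has PQ as diameter.
Centre = midpoint of PQ = (0, 0), r² = 100/4 = 25.
r = √25 = 5.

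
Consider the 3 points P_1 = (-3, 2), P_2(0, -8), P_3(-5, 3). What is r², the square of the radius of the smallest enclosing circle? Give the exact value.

Side lengths²: P_1P_2² = 109, P_1P_3² = 5, P_2P_3² = 146.
Since P_2P_3² = 146 ≥ 109 + 5 = 114, the angle opposite P_2P_3 is not acute, so the smallest enclosing circle has P_2P_3 as diameter.
Centre = midpoint of P_2P_3 = (-2.5, -2.5), r² = 146/4 = 36.5.

36.5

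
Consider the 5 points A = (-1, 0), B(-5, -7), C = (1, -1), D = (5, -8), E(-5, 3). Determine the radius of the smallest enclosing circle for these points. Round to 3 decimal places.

The minimum enclosing circle of a finite set is fixed by two of the points (as a diameter) or three (as a circumcircle).
The farthest pair is D–E with squared distance 221. The circle on this segment as diameter has centre (0, -2.5) and r² = 221/4 = 55.25.
Check A: distance² to centre = 7.25 ≤ 55.25, so it lies inside.
All remaining points lie in this disk, and no smaller disk contains both endpoints, so this is the minimum enclosing circle.
r = √(55.25) ≈ 7.433.

7.433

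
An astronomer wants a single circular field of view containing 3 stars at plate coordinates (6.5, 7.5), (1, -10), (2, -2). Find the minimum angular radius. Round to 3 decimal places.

9.172

Call the three points A, B, C in the order given.
Side lengths²: AB² = 336.5, AC² = 110.5, BC² = 65.
Since AB² = 336.5 ≥ 110.5 + 65 = 175.5, the angle opposite AB is not acute, so the smallest enclosing circle has AB as diameter.
Centre = midpoint of AB = (3.75, -1.25), r² = 336.5/4 = 84.125.
r = √(84.125) ≈ 9.172.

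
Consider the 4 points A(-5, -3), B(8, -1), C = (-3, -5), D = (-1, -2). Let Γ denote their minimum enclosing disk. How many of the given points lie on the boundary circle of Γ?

2

The minimum enclosing circle of a finite set is fixed by two of the points (as a diameter) or three (as a circumcircle).
The farthest pair is A–B with squared distance 173. The circle on this segment as diameter has centre (1.5, -2) and r² = 173/4 = 43.25.
Check C: distance² to centre = 29.25 ≤ 43.25, so it lies inside.
All remaining points lie in this disk, and no smaller disk contains both endpoints, so this is the minimum enclosing circle.
The points at distance exactly r from the centre are A, B — 2 points.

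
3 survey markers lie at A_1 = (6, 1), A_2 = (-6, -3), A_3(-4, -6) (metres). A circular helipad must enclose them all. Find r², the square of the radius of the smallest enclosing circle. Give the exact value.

9685/242

Side lengths²: A_1A_2² = 160, A_1A_3² = 149, A_2A_3² = 13.
Since A_1A_2² = 160 < 149 + 13 = 162, the triangle is acute, so the smallest enclosing circle is the circumcircle.
Circumcentre = (1/22, -25/22), r² = 9685/242.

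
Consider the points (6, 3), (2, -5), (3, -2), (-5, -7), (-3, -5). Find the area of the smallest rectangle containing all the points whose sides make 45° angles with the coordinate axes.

52.5

In coordinates u = x + y, v = x − y the rectangle is axis-aligned; the map (x,y)→(u,v) scales areas by 2.
u-values: 9, -3, 1, -12, -8; range = 9 − (-12) = 21.
v-values: 3, 7, 5, 2, 2; range = 7 − 2 = 5.
Area = (21 × 5) / 2 = 52.5.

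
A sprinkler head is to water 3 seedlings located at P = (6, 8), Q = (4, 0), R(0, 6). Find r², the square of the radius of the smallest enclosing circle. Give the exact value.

Side lengths²: PQ² = 68, PR² = 40, QR² = 52.
Since PQ² = 68 < 52 + 40 = 92, the triangle is acute, so the smallest enclosing circle is the circumcircle.
Circumcentre = (43/11, 47/11), r² = 2210/121.

2210/121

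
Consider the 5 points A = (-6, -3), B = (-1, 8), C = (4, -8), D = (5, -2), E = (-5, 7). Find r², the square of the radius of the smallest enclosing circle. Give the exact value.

76.5

By Welzl's lemma the MEC is supported by two points (diametrically opposite) or three points (on a circumcircle).
The farthest pair is C–E with squared distance 306. The circle on this segment as diameter has centre (-0.5, -0.5) and r² = 306/4 = 76.5.
Check A: distance² to centre = 36.5 ≤ 76.5, so it lies inside.
All remaining points lie in this disk, and no smaller disk contains both endpoints, so this is the minimum enclosing circle.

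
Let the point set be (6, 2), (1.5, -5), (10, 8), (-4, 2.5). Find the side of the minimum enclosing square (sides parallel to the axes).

The bounding box has width 14 and height 13.
An axis-aligned square enclosing the set must have side ≥ max(width, height).
So the minimum side is max(14, 13) = 14.

14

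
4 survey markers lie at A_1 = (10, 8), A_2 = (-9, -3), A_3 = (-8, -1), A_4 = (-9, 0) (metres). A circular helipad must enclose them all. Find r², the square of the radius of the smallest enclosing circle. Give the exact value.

By Welzl's lemma the MEC is supported by two points (diametrically opposite) or three points (on a circumcircle).
The farthest pair is A_1–A_2 with squared distance 482. The circle on this segment as diameter has centre (0.5, 2.5) and r² = 482/4 = 120.5.
Check A_3: distance² to centre = 84.5 ≤ 120.5, so it lies inside.
All remaining points lie in this disk, and no smaller disk contains both endpoints, so this is the minimum enclosing circle.

120.5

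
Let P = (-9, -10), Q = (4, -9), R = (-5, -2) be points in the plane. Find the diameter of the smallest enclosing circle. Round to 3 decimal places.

13.297

Side lengths²: PQ² = 170, PR² = 80, QR² = 130.
Since PQ² = 170 < 130 + 80 = 210, the triangle is acute, so the smallest enclosing circle is the circumcircle.
Circumcentre = (-2.6, -8.2), r² = 44.2.
Diameter = 2r = 2√(44.2) ≈ 13.297.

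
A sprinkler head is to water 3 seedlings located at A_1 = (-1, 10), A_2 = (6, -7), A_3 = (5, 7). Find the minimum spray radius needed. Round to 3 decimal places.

Side lengths²: A_1A_2² = 338, A_1A_3² = 45, A_2A_3² = 197.
Since A_1A_2² = 338 ≥ 197 + 45 = 242, the angle opposite A_1A_2 is not acute, so the smallest enclosing circle has A_1A_2 as diameter.
Centre = midpoint of A_1A_2 = (2.5, 1.5), r² = 338/4 = 84.5.
r = √(84.5) ≈ 9.192.

9.192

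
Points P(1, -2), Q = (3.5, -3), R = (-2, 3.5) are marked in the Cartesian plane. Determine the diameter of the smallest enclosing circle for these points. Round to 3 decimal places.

8.515

Side lengths²: PQ² = 7.25, PR² = 39.25, QR² = 72.5.
Since QR² = 72.5 ≥ 39.25 + 7.25 = 46.5, the angle opposite QR is not acute, so the smallest enclosing circle has QR as diameter.
Centre = midpoint of QR = (0.75, 0.25), r² = 72.5/4 = 18.125.
Diameter = 2r = 2√(18.125) ≈ 8.515.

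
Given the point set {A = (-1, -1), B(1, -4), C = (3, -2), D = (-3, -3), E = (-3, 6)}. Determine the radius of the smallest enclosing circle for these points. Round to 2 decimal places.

The farthest pair is B–E with squared distance 116. The circle on this segment as diameter has centre (-1, 1) and r² = 116/4 = 29.
Check A: distance² to centre = 4 ≤ 29, so it lies inside.
All remaining points lie in this disk, and no smaller disk contains both endpoints, so this is the minimum enclosing circle.
r = √29 ≈ 5.39.

5.39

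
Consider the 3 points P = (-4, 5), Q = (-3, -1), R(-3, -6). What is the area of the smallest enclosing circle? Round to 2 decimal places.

95.82

Side lengths²: PQ² = 37, PR² = 122, QR² = 25.
Since PR² = 122 ≥ 37 + 25 = 62, the angle opposite PR is not acute, so the smallest enclosing circle has PR as diameter.
Centre = midpoint of PR = (-3.5, -0.5), r² = 122/4 = 30.5.
Area = π·r² = π·30.5 ≈ 95.82.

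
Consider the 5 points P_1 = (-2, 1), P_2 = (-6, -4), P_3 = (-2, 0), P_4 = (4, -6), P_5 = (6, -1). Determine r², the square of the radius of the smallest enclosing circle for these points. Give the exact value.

A smallest enclosing disk is always determined by at most three of the input points on its boundary.
The farthest pair is P_2–P_5 with squared distance 153. The circle on this segment as diameter has centre (0, -2.5) and r² = 153/4 = 38.25.
Check P_1: distance² to centre = 16.25 ≤ 38.25, so it lies inside.
All remaining points lie in this disk, and no smaller disk contains both endpoints, so this is the minimum enclosing circle.

38.25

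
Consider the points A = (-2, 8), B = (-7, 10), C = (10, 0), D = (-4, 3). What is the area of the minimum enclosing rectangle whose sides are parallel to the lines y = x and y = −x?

In coordinates u = x + y, v = x − y the rectangle is axis-aligned; the map (x,y)→(u,v) scales areas by 2.
u-values: 6, 3, 10, -1; range = 10 − (-1) = 11.
v-values: -10, -17, 10, -7; range = 10 − (-17) = 27.
Area = (11 × 27) / 2 = 148.5.

148.5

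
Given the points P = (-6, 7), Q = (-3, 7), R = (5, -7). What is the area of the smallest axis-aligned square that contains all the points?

196

The bounding box has width 11 and height 14.
An axis-aligned square enclosing the set must have side ≥ max(width, height).
So the minimum side is max(11, 14) = 14.
Area = 14² = 196.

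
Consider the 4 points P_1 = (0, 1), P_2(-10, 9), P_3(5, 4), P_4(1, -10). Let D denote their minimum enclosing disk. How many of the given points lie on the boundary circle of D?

2

The farthest pair is P_2–P_4 with squared distance 482. The circle on this segment as diameter has centre (-4.5, -0.5) and r² = 482/4 = 120.5.
Check P_1: distance² to centre = 22.5 ≤ 120.5, so it lies inside.
All remaining points lie in this disk, and no smaller disk contains both endpoints, so this is the minimum enclosing circle.
The points at distance exactly r from the centre are P_2, P_4 — 2 points.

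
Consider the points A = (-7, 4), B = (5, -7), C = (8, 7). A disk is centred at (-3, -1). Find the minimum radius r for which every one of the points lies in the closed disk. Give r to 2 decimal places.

13.60

The required radius is the distance from (-3, -1) to the farthest point.
Squared distances: 41, 100, 185.
Maximum is 185, attained at C.
r = √185 ≈ 13.60.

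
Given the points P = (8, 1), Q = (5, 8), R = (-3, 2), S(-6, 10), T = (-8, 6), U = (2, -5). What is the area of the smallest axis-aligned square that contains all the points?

The bounding box has width 16 and height 15.
An axis-aligned square enclosing the set must have side ≥ max(width, height).
So the minimum side is max(16, 15) = 16.
Area = 16² = 256.

256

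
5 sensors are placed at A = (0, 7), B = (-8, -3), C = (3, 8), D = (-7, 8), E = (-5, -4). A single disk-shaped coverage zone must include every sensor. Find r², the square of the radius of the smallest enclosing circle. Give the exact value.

The farthest pair is B–C with squared distance 242. The circle on this segment as diameter has centre (-2.5, 2.5) and r² = 242/4 = 60.5.
Check A: distance² to centre = 26.5 ≤ 60.5, so it lies inside.
All remaining points lie in this disk, and no smaller disk contains both endpoints, so this is the minimum enclosing circle.

60.5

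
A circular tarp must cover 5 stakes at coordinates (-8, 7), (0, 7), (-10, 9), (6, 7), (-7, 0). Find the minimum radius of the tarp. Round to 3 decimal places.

The minimum enclosing circle is determined by three boundary points: (-10, 9), (6, 7), (-7, 0).
Their circumcentre is (-50/23, 152/23) with r² = 35425/529.
The farthest remaining point (-8, 7) is at distance² 18037/529 ≤ 35425/529.
r = √(35425/529) ≈ 8.183.

8.183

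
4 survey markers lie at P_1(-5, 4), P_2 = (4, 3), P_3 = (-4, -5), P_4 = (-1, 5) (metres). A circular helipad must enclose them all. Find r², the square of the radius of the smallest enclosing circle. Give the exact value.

The minimum enclosing circle is determined by three boundary points: P_1, P_2, P_3.
Their circumcentre is (-0.9, -0.1) with r² = 33.62.
The farthest remaining point P_4 is at distance² 26.02 ≤ 33.62.

33.62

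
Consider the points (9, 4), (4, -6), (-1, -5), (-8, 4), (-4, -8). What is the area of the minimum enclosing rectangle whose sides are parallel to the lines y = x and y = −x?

In coordinates u = x + y, v = x − y the rectangle is axis-aligned; the map (x,y)→(u,v) scales areas by 2.
u-values: 13, -2, -6, -4, -12; range = 13 − (-12) = 25.
v-values: 5, 10, 4, -12, 4; range = 10 − (-12) = 22.
Area = (25 × 22) / 2 = 275.

275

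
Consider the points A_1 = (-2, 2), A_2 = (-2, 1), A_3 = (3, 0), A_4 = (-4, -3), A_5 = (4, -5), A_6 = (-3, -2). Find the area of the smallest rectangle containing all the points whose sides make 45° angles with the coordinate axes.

65

In coordinates u = x + y, v = x − y the rectangle is axis-aligned; the map (x,y)→(u,v) scales areas by 2.
u-values: 0, -1, 3, -7, -1, -5; range = 3 − (-7) = 10.
v-values: -4, -3, 3, -1, 9, -1; range = 9 − (-4) = 13.
Area = (10 × 13) / 2 = 65.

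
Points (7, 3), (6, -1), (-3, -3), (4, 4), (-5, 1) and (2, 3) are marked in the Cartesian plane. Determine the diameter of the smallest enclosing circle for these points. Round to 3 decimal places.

The minimum enclosing circle of a finite set is fixed by two of the points (as a diameter) or three (as a circumcircle).
The minimum enclosing circle is determined by three boundary points: (7, 3), (-3, -3), (-5, 1).
Their circumcentre is (14/13, 20/13) with r² = 6290/169.
The farthest remaining point (6, -1) is at distance² 5185/169 ≤ 6290/169.
Diameter = 2r = 2√(6290/169) ≈ 12.201.

12.201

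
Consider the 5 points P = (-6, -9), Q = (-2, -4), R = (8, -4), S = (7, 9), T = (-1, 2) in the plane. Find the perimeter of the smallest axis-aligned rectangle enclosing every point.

Width = max x − min x = 8 − (-6) = 14.
Height = max y − min y = 9 − (-9) = 18.
Perimeter = 2(14 + 18) = 64.

64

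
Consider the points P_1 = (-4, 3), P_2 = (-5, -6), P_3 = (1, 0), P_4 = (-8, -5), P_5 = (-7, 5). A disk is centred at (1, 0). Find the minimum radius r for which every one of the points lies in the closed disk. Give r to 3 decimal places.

10.296

The required radius is the distance from (1, 0) to the farthest point.
Squared distances: 34, 72, 0, 106, 89.
Maximum is 106, attained at P_4.
r = √106 ≈ 10.296.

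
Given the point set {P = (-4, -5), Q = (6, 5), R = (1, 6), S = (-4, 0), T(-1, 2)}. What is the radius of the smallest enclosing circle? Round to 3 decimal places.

7.071

By Welzl's lemma the MEC is supported by two points (diametrically opposite) or three points (on a circumcircle).
The farthest pair is P–Q with squared distance 200. The circle on this segment as diameter has centre (1, 0) and r² = 200/4 = 50.
Check R: distance² to centre = 36 ≤ 50, so it lies inside.
All remaining points lie in this disk, and no smaller disk contains both endpoints, so this is the minimum enclosing circle.
r = √50 ≈ 7.071.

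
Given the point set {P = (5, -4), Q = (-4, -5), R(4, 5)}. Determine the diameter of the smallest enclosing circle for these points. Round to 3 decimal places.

12.806

Side lengths²: PQ² = 82, PR² = 82, QR² = 164.
Since QR² = 164 ≥ 82 + 82 = 164, the angle opposite QR is not acute, so the smallest enclosing circle has QR as diameter.
Centre = midpoint of QR = (0, 0), r² = 164/4 = 41.
Diameter = 2r = 2√41 ≈ 12.806.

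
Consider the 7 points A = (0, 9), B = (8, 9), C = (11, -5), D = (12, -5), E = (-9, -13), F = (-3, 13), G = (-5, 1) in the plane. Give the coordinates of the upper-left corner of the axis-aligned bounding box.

x-range [-9, 12], y-range [-13, 13].
The upper-left corner is (-9, 13).

(-9, 13)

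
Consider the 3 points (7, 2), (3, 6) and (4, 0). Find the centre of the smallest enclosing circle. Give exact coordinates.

Call the three points A, B, C in the order given.
Side lengths²: AB² = 32, AC² = 13, BC² = 37.
Since BC² = 37 < 32 + 13 = 45, the triangle is acute, so the smallest enclosing circle is the circumcircle.
Circumcentre = (4.1, 3.1), r² = 9.62.
Centre = (4.1, 3.1).

(4.1, 3.1)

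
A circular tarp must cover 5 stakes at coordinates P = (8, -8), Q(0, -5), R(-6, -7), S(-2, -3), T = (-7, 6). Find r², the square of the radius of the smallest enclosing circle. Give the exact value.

105.25

By Welzl's lemma the MEC is supported by two points (diametrically opposite) or three points (on a circumcircle).
The farthest pair is P–T with squared distance 421. The circle on this segment as diameter has centre (0.5, -1) and r² = 421/4 = 105.25.
Check Q: distance² to centre = 16.25 ≤ 105.25, so it lies inside.
All remaining points lie in this disk, and no smaller disk contains both endpoints, so this is the minimum enclosing circle.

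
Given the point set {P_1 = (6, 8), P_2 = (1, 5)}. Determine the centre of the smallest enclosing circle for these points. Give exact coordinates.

(3.5, 6.5)

The smallest circle enclosing two points has them as diameter endpoints.
Centre = midpoint = (3.5, 6.5); r² = |P_1P_2|²/4 = 34/4 = 8.5.
Centre = (3.5, 6.5).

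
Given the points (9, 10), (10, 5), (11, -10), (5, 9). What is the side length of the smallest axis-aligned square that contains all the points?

The bounding box has width 6 and height 20.
An axis-aligned square enclosing the set must have side ≥ max(width, height).
So the minimum side is max(6, 20) = 20.

20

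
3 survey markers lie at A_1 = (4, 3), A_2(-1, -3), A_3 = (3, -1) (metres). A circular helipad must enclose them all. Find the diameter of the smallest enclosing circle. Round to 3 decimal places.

7.810

Side lengths²: A_1A_2² = 61, A_1A_3² = 17, A_2A_3² = 20.
Since A_1A_2² = 61 ≥ 20 + 17 = 37, the angle opposite A_1A_2 is not acute, so the smallest enclosing circle has A_1A_2 as diameter.
Centre = midpoint of A_1A_2 = (1.5, 0), r² = 61/4 = 15.25.
Diameter = 2r = 2√(15.25) ≈ 7.810.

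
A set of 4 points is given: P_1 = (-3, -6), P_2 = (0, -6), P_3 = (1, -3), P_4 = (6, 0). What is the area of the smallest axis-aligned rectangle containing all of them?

54

x ranges over [-3, 6], width 9.
y ranges over [-6, 0], height 6.
Area = 9 × 6 = 54.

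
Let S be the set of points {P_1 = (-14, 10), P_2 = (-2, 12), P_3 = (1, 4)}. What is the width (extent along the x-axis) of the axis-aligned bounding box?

15

max x = 1, min x = -14, so width = 15.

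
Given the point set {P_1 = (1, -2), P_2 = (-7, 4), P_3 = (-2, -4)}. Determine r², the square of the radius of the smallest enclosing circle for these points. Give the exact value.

28925/1156

Side lengths²: P_1P_2² = 100, P_1P_3² = 13, P_2P_3² = 89.
Since P_1P_2² = 100 < 89 + 13 = 102, the triangle is acute, so the smallest enclosing circle is the circumcircle.
Circumcentre = (-105/34, 15/17), r² = 28925/1156.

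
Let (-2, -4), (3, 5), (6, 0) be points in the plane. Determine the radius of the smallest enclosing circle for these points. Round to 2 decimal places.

Call the three points A, B, C in the order given.
Side lengths²: AB² = 106, AC² = 80, BC² = 34.
Since AB² = 106 < 80 + 34 = 114, the triangle is acute, so the smallest enclosing circle is the circumcircle.
Circumcentre = (11/13, 4/13), r² = 4505/169.
r = √(4505/169) ≈ 5.16.

5.16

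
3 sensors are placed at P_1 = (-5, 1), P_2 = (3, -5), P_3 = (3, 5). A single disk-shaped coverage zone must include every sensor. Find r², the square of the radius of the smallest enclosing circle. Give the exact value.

31.25

Side lengths²: P_1P_2² = 100, P_1P_3² = 80, P_2P_3² = 100.
Since P_2P_3² = 100 < 100 + 80 = 180, the triangle is acute, so the smallest enclosing circle is the circumcircle.
Circumcentre = (0.5, 0), r² = 31.25.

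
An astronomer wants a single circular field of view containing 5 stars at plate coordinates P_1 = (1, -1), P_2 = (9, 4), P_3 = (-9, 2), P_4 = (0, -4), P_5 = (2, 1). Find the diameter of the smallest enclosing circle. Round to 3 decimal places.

18.111

The minimum enclosing circle of a finite set is fixed by two of the points (as a diameter) or three (as a circumcircle).
The farthest pair is P_2–P_3 with squared distance 328. The circle on this segment as diameter has centre (0, 3) and r² = 328/4 = 82.
Check P_1: distance² to centre = 17 ≤ 82, so it lies inside.
All remaining points lie in this disk, and no smaller disk contains both endpoints, so this is the minimum enclosing circle.
Diameter = 2r = 2√82 ≈ 18.111.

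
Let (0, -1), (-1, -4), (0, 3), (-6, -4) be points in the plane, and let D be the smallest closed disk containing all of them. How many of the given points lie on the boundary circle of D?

2

The minimum enclosing circle of a finite set is fixed by two of the points (as a diameter) or three (as a circumcircle).
The farthest pair is (0, 3)–(-6, -4) with squared distance 85. The circle on this segment as diameter has centre (-3, -0.5) and r² = 85/4 = 21.25.
Check (0, -1): distance² to centre = 9.25 ≤ 21.25, so it lies inside.
All remaining points lie in this disk, and no smaller disk contains both endpoints, so this is the minimum enclosing circle.
The points at distance exactly r from the centre are (0, 3), (-6, -4) — 2 points.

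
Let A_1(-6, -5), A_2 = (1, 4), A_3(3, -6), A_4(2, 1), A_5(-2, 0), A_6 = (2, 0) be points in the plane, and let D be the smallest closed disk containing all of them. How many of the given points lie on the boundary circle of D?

The minimum enclosing circle of a finite set is fixed by two of the points (as a diameter) or three (as a circumcircle).
The minimum enclosing circle is determined by three boundary points: A_1, A_2, A_3.
Their circumcentre is (-47/44, -71/44) with r² = 34645/968.
The farthest remaining point A_4 is at distance² 15725/968 ≤ 34645/968.
The points at distance exactly r from the centre are A_1, A_2, A_3 — 3 points.

3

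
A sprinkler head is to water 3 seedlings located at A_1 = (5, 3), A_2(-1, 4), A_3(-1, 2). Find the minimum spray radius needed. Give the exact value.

Side lengths²: A_1A_2² = 37, A_1A_3² = 37, A_2A_3² = 4.
Since A_1A_3² = 37 < 37 + 4 = 41, the triangle is acute, so the smallest enclosing circle is the circumcircle.
Circumcentre = (23/12, 3), r² = 1369/144.
r = √(1369/144) = 37/12.

37/12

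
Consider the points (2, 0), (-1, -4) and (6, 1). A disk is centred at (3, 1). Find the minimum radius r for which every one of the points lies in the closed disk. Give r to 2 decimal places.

The required radius is the distance from (3, 1) to the farthest point.
Squared distances: 2, 41, 9.
Maximum is 41, attained at (-1, -4).
r = √41 ≈ 6.40.

6.40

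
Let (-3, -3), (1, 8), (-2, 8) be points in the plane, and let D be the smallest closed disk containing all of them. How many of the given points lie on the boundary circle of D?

2

Call the three points A, B, C in the order given.
Side lengths²: AB² = 137, AC² = 122, BC² = 9.
Since AB² = 137 ≥ 122 + 9 = 131, the angle opposite AB is not acute, so the smallest enclosing circle has AB as diameter.
Centre = midpoint of AB = (-1, 2.5), r² = 137/4 = 34.25.
The points at distance exactly r from the centre are (-3, -3), (1, 8) — 2 points.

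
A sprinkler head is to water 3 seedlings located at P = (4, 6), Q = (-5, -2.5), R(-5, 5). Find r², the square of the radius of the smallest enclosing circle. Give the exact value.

38.3125

Side lengths²: PQ² = 153.25, PR² = 82, QR² = 56.25.
Since PQ² = 153.25 ≥ 82 + 56.25 = 138.25, the angle opposite PQ is not acute, so the smallest enclosing circle has PQ as diameter.
Centre = midpoint of PQ = (-0.5, 1.75), r² = 153.25/4 = 38.3125.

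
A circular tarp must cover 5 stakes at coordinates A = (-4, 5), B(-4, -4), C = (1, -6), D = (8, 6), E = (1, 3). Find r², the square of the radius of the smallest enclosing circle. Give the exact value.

A smallest enclosing disk is always determined by at most three of the input points on its boundary.
The farthest pair is B–D with squared distance 244. The circle on this segment as diameter has centre (2, 1) and r² = 244/4 = 61.
Check A: distance² to centre = 52 ≤ 61, so it lies inside.
All remaining points lie in this disk, and no smaller disk contains both endpoints, so this is the minimum enclosing circle.

61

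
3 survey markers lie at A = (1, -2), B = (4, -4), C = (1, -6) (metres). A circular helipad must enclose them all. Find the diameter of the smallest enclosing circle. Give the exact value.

13/3

Side lengths²: AB² = 13, AC² = 16, BC² = 13.
Since AC² = 16 < 13 + 13 = 26, the triangle is acute, so the smallest enclosing circle is the circumcircle.
Circumcentre = (11/6, -4), r² = 169/36.
Diameter = 2r = 2√(169/36) = 13/3.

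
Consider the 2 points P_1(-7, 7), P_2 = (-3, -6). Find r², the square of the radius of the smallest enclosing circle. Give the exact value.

46.25

The smallest circle enclosing two points has them as diameter endpoints.
Centre = midpoint = (-5, 0.5); r² = |P_1P_2|²/4 = 185/4 = 46.25.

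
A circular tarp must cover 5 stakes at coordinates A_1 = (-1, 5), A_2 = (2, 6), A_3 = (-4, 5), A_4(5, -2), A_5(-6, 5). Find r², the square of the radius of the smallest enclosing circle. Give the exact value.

By Welzl's lemma the MEC is supported by two points (diametrically opposite) or three points (on a circumcircle).
The farthest pair is A_4–A_5 with squared distance 170. The circle on this segment as diameter has centre (-0.5, 1.5) and r² = 170/4 = 42.5.
Check A_1: distance² to centre = 12.5 ≤ 42.5, so it lies inside.
All remaining points lie in this disk, and no smaller disk contains both endpoints, so this is the minimum enclosing circle.

42.5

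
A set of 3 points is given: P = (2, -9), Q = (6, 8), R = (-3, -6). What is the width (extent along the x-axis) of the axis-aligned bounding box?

9

max x = 6, min x = -3, so width = 9.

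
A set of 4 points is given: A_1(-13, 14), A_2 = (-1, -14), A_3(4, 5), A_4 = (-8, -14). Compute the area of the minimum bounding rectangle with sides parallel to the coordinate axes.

476

x ranges over [-13, 4], width 17.
y ranges over [-14, 14], height 28.
Area = 17 × 28 = 476.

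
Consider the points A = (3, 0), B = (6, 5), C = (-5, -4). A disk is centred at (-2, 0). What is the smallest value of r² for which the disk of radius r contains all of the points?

89

The required radius is the distance from (-2, 0) to the farthest point.
Squared distances: 25, 89, 25.
Maximum is 89, attained at B.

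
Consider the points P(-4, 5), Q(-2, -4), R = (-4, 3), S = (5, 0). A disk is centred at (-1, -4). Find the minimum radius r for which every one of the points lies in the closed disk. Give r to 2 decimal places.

9.49

The required radius is the distance from (-1, -4) to the farthest point.
Squared distances: 90, 1, 58, 52.
Maximum is 90, attained at P.
r = √90 ≈ 9.49.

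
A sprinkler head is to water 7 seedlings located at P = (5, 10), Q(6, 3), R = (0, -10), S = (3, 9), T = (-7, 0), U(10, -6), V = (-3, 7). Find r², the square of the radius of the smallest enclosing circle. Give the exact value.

106.25

By Welzl's lemma the MEC is supported by two points (diametrically opposite) or three points (on a circumcircle).
The farthest pair is P–R with squared distance 425. The circle on this segment as diameter has centre (2.5, 0) and r² = 425/4 = 106.25.
Check Q: distance² to centre = 21.25 ≤ 106.25, so it lies inside.
All remaining points lie in this disk, and no smaller disk contains both endpoints, so this is the minimum enclosing circle.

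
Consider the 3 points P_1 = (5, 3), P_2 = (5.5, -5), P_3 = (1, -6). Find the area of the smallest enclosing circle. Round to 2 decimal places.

Side lengths²: P_1P_2² = 64.25, P_1P_3² = 97, P_2P_3² = 21.25.
Since P_1P_3² = 97 ≥ 64.25 + 21.25 = 85.5, the angle opposite P_1P_3 is not acute, so the smallest enclosing circle has P_1P_3 as diameter.
Centre = midpoint of P_1P_3 = (3, -1.5), r² = 97/4 = 24.25.
Area = π·r² = π·24.25 ≈ 76.18.

76.18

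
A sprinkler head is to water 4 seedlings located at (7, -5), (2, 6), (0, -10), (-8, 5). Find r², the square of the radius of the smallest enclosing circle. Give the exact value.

139009/1682

A smallest enclosing disk is always determined by at most three of the input points on its boundary.
The minimum enclosing circle is determined by three boundary points: (7, -5), (0, -10), (-8, 5).
Their circumcentre is (-67/58, -57/58) with r² = 139009/1682.
The farthest remaining point (2, 6) is at distance² 98757/1682 ≤ 139009/1682.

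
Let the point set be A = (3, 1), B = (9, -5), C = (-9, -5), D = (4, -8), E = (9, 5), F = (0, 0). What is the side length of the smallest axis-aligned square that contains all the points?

The bounding box has width 18 and height 13.
An axis-aligned square enclosing the set must have side ≥ max(width, height).
So the minimum side is max(18, 13) = 18.

18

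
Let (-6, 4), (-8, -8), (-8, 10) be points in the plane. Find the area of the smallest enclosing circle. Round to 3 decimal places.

Call the three points A, B, C in the order given.
Side lengths²: AB² = 148, AC² = 40, BC² = 324.
Since BC² = 324 ≥ 148 + 40 = 188, the angle opposite BC is not acute, so the smallest enclosing circle has BC as diameter.
Centre = midpoint of BC = (-8, 1), r² = 324/4 = 81.
Area = π·r² = π·81 ≈ 254.469.

254.469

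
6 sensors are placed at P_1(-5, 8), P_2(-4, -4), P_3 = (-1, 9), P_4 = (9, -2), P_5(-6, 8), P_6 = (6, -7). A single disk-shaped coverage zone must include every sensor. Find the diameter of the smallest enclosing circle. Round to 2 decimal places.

19.21

By Welzl's lemma the MEC is supported by two points (diametrically opposite) or three points (on a circumcircle).
The farthest pair is P_5–P_6 with squared distance 369. The circle on this segment as diameter has centre (0, 0.5) and r² = 369/4 = 92.25.
Check P_1: distance² to centre = 81.25 ≤ 92.25, so it lies inside.
All remaining points lie in this disk, and no smaller disk contains both endpoints, so this is the minimum enclosing circle.
Diameter = 2r = 2√(92.25) ≈ 19.21.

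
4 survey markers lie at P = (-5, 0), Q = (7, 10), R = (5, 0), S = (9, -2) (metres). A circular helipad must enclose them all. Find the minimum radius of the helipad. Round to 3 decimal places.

8.193

A smallest enclosing disk is always determined by at most three of the input points on its boundary.
The minimum enclosing circle is determined by three boundary points: P, Q, S.
Their circumcentre is (106/41, 127/41) with r² = 112850/1681.
The farthest remaining point R is at distance² 25930/1681 ≤ 112850/1681.
r = √(112850/1681) ≈ 8.193.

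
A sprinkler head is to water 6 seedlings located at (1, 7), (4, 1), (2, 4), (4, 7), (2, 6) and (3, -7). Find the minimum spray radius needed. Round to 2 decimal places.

A smallest enclosing disk is always determined by at most three of the input points on its boundary.
The minimum enclosing circle is determined by three boundary points: (1, 7), (4, 7), (3, -7).
Their circumcentre is (2.5, 1/14) with r² = 4925/98.
The farthest remaining point (2, 6) is at distance² 3469/98 ≤ 4925/98.
r = √(4925/98) ≈ 7.09.

7.09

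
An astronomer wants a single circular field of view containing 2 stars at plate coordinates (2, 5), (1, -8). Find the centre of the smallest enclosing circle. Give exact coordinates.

The smallest circle enclosing two points has them as diameter endpoints.
Centre = midpoint = (1.5, -1.5); r² = |(2, 5)−(1, -8)|²/4 = 170/4 = 42.5.
Centre = (1.5, -1.5).

(1.5, -1.5)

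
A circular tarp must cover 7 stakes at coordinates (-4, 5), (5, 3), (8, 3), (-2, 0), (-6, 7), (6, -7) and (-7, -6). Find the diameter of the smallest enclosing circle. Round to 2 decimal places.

The minimum enclosing circle of a finite set is fixed by two of the points (as a diameter) or three (as a circumcircle).
The farthest pair is (-6, 7)–(6, -7) with squared distance 340. The circle on this segment as diameter has centre (0, 0) and r² = 340/4 = 85.
Check (-4, 5): distance² to centre = 41 ≤ 85, so it lies inside.
All remaining points lie in this disk, and no smaller disk contains both endpoints, so this is the minimum enclosing circle.
Diameter = 2r = 2√85 ≈ 18.44.

18.44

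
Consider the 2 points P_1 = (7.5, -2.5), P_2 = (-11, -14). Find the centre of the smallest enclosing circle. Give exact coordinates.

The smallest circle enclosing two points has them as diameter endpoints.
Centre = midpoint = (-1.75, -8.25); r² = |P_1P_2|²/4 = 474.5/4 = 118.625.
Centre = (-1.75, -8.25).

(-1.75, -8.25)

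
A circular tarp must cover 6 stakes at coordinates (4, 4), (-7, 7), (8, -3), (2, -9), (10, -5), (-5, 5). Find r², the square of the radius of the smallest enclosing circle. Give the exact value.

The minimum enclosing circle of a finite set is fixed by two of the points (as a diameter) or three (as a circumcircle).
The farthest pair is (-7, 7)–(10, -5) with squared distance 433. The circle on this segment as diameter has centre (1.5, 1) and r² = 433/4 = 108.25.
Check (4, 4): distance² to centre = 15.25 ≤ 108.25, so it lies inside.
All remaining points lie in this disk, and no smaller disk contains both endpoints, so this is the minimum enclosing circle.

108.25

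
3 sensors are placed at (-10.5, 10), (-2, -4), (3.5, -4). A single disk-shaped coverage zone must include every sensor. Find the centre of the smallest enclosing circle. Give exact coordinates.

Call the three points A, B, C in the order given.
Side lengths²: AB² = 268.25, AC² = 392, BC² = 30.25.
Since AC² = 392 ≥ 268.25 + 30.25 = 298.5, the angle opposite AC is not acute, so the smallest enclosing circle has AC as diameter.
Centre = midpoint of AC = (-3.5, 3), r² = 392/4 = 98.
Centre = (-3.5, 3).

(-3.5, 3)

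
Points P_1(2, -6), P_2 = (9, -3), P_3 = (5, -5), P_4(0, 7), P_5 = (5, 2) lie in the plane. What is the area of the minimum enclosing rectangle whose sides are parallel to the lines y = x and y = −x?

In coordinates u = x + y, v = x − y the rectangle is axis-aligned; the map (x,y)→(u,v) scales areas by 2.
u-values: -4, 6, 0, 7, 7; range = 7 − (-4) = 11.
v-values: 8, 12, 10, -7, 3; range = 12 − (-7) = 19.
Area = (11 × 19) / 2 = 104.5.

104.5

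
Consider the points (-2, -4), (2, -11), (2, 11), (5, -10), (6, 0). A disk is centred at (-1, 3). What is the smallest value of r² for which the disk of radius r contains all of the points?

The required radius is the distance from (-1, 3) to the farthest point.
Squared distances: 50, 205, 73, 205, 58.
Maximum is 205, attained at (2, -11).

205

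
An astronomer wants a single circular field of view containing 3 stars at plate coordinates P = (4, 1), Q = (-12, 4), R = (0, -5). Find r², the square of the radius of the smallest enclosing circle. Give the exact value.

Side lengths²: PQ² = 265, PR² = 52, QR² = 225.
Since PQ² = 265 < 225 + 52 = 277, the triangle is acute, so the smallest enclosing circle is the circumcircle.
Circumcentre = (-49/12, 37/18), r² = 86125/1296.

86125/1296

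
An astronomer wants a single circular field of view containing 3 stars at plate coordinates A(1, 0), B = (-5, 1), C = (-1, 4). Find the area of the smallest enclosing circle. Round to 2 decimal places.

30.02

Side lengths²: AB² = 37, AC² = 20, BC² = 25.
Since AB² = 37 < 25 + 20 = 45, the triangle is acute, so the smallest enclosing circle is the circumcircle.
Circumcentre = (-21/11, 23/22), r² = 4625/484.
Area = π·r² = π·4625/484 ≈ 30.02.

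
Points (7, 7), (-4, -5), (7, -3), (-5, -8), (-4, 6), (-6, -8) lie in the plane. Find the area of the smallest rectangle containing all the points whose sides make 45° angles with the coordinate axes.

280

In coordinates u = x + y, v = x − y the rectangle is axis-aligned; the map (x,y)→(u,v) scales areas by 2.
u-values: 14, -9, 4, -13, 2, -14; range = 14 − (-14) = 28.
v-values: 0, 1, 10, 3, -10, 2; range = 10 − (-10) = 20.
Area = (28 × 20) / 2 = 280.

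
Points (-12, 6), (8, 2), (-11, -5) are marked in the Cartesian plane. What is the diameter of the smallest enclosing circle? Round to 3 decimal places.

21.119

Call the three points A, B, C in the order given.
Side lengths²: AB² = 416, AC² = 122, BC² = 410.
Since AB² = 416 < 410 + 122 = 532, the triangle is acute, so the smallest enclosing circle is the circumcircle.
Circumcentre = (-137/54, 71/54), r² = 162565/1458.
Diameter = 2r = 2√(162565/1458) ≈ 21.119.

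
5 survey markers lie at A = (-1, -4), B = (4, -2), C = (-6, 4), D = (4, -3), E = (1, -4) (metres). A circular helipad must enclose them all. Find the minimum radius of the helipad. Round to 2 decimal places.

A smallest enclosing disk is always determined by at most three of the input points on its boundary.
The farthest pair is C–D with squared distance 149. The circle on this segment as diameter has centre (-1, 0.5) and r² = 149/4 = 37.25.
Check A: distance² to centre = 20.25 ≤ 37.25, so it lies inside.
All remaining points lie in this disk, and no smaller disk contains both endpoints, so this is the minimum enclosing circle.
r = √(37.25) ≈ 6.10.

6.10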